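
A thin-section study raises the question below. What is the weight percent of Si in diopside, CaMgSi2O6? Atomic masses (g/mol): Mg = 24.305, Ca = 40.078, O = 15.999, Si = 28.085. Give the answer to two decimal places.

Molar mass of CaMgSi2O6: 1×40.078 + 1×24.305 + 2×28.085 + 6×15.999 = 216.547 g/mol.
Mass of Si per formula unit: 2 × 28.085 = 56.170 g.
Weight fraction Si = 56.170 / 216.547 = 0.2594.

25.94 wt%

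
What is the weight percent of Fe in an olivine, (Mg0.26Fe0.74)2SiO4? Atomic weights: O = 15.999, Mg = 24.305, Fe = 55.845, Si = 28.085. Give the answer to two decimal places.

44.11 wt%

Molar mass of (Mg0.26Fe0.74)2SiO4: 0.52×24.305 + 1.48×55.845 + 1×28.085 + 4×15.999 = 187.370 g/mol.
Mass of Fe per formula unit: 1.48 × 55.845 = 82.651 g.
Weight fraction Fe = 82.651 / 187.370 = 0.4411.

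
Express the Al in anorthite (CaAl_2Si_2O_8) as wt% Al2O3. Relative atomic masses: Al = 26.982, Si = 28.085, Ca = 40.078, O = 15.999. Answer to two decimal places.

Formula mass = 278.204 g/mol.
2 Al → 1.0000 mol Al2O3 per formula unit; M(Al2O3) = 101.961, so Al2O3 mass = 101.961 g.
101.961/278.204 × 100 = 36.65 wt%.

36.65 wt%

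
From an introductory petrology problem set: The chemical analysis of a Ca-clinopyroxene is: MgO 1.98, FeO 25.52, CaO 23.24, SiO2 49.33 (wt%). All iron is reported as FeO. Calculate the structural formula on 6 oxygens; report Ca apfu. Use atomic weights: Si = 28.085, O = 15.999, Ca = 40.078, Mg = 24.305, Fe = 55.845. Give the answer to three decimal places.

1.010 Ca apfu

MgO: 1.98/40.304 = 0.04913 mol → 0.04913 mol Mg, 0.04913 mol O.
FeO: 25.52/71.844 = 0.35521 mol → 0.35521 mol Fe, 0.35521 mol O.
CaO: 23.24/56.077 = 0.41443 mol → 0.41443 mol Ca, 0.41443 mol O.
SiO2: 49.33/60.083 = 0.82103 mol → 0.82103 mol Si, 1.64206 mol O.
Total oxygen = 2.46083 mol. Normalization factor = 6/2.46083 = 2.43820.
Ca per 6 O = 0.41443 × 2.43820 = 1.010.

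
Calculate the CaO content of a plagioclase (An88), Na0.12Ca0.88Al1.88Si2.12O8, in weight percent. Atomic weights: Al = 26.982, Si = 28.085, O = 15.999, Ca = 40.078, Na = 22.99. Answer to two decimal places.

17.86 wt%

Molar mass of Na0.12Ca0.88Al1.88Si2.12O8 = 0.12*22.99 + 0.88*40.078 + 1.88*26.982 + 2.12*28.085 + 8*15.999 = 276.286 g/mol.
Each formula unit contains 0.88 Ca, equivalent to 0.88/1 = 0.8800 mol CaO.
M(CaO) = 1×40.078 + 1×15.999 = 56.077 g/mol.
Mass of CaO per formula unit = 0.8800 × 56.077 = 49.348 g.
CaO wt% = 49.348 / 276.286 × 100 = 17.86%.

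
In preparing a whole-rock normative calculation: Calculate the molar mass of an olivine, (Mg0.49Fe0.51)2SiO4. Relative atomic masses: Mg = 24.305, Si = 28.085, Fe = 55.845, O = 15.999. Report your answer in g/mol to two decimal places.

Mg: 0.98 × 24.305 = 23.8189
Fe: 1.02 × 55.845 = 56.9619
Si: 1 × 28.085 = 28.0850
O: 4 × 15.999 = 63.9960
Summing the contributions gives the formula mass.

172.86 g/mol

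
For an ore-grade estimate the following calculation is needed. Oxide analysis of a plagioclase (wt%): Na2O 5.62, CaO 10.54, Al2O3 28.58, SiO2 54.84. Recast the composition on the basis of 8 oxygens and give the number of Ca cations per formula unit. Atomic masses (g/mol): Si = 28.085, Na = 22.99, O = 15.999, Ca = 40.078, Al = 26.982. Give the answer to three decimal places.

0.511 Ca apfu

Na2O: 5.62/61.979 = 0.09068 mol → 0.18136 mol Na, 0.09068 mol O.
CaO: 10.54/56.077 = 0.18796 mol → 0.18796 mol Ca, 0.18796 mol O.
Al2O3: 28.58/101.961 = 0.28030 mol → 0.56060 mol Al, 0.84090 mol O.
SiO2: 54.84/60.083 = 0.91274 mol → 0.91274 mol Si, 1.82548 mol O.
Total oxygen = 2.94502 mol. Normalization factor = 8/2.94502 = 2.71645.
Ca per 8 O = 0.18796 × 2.71645 = 0.511.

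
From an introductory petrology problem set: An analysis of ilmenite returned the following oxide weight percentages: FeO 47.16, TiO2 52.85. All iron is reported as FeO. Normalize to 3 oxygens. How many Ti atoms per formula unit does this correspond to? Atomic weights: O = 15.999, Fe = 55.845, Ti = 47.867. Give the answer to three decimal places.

FeO: 47.16/71.844 = 0.65642 mol → 0.65642 mol Fe, 0.65642 mol O.
TiO2: 52.85/79.865 = 0.66174 mol → 0.66174 mol Ti, 1.32348 mol O.
Total oxygen = 1.97990 mol. Normalization factor = 3/1.97990 = 1.51523.
Ti per 3 O = 0.66174 × 1.51523 = 1.003.

1.003 Ti apfu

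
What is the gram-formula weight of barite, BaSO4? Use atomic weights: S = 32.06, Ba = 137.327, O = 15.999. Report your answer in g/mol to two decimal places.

233.38 g/mol

M = 1*137.327 + 1*32.06 + 4*15.999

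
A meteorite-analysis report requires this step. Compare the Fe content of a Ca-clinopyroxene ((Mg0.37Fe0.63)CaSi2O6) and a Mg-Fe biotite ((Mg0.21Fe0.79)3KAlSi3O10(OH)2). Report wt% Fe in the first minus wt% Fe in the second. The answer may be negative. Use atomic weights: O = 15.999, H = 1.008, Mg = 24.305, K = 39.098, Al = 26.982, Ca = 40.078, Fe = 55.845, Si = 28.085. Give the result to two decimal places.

First mineral: 35.182 g Fe in 236.417 g formula = 14.88 wt% Fe.
Second mineral: 132.353 g Fe in 492.004 g formula = 26.90 wt% Fe.
14.88% − 26.90% gives a difference of -12.02 percentage points.

-12.02 percentage points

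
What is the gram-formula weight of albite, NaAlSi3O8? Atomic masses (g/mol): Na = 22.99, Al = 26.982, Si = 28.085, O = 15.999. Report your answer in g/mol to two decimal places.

262.22 g/mol

M = 1·22.99 + 1·26.982 + 3·28.085 + 8·15.999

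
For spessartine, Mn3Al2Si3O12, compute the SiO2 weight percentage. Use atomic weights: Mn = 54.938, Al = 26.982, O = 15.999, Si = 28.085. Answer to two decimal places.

Formula mass = 495.021 g/mol.
3 Si → 3.0000 mol SiO2 per formula unit; M(SiO2) = 60.083, so SiO2 mass = 180.249 g.
180.249/495.021 × 100 = 36.41 wt%.

36.41 wt%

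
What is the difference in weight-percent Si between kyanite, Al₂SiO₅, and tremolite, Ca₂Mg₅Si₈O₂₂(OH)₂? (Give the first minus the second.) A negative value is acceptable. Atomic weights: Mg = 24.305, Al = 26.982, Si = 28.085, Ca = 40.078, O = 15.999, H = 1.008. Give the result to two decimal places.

First mineral: 28.085 g Si in 162.044 g formula = 17.33 wt% Si.
Second mineral: 224.680 g Si in 812.353 g formula = 27.66 wt% Si.
17.33% − 27.66% gives a difference of -10.33 percentage points.

-10.33 percentage points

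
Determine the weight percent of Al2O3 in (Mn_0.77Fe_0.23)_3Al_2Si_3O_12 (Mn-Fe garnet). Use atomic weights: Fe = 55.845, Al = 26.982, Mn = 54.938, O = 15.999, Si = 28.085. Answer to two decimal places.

Molar mass of (Mn_0.77Fe_0.23)_3Al_2Si_3O_12 = 2.31·54.938 + 0.69·55.845 + 2·26.982 + 3·28.085 + 12·15.999 = 495.647 g/mol.
Each formula unit contains 2 Al, equivalent to 2/2 = 1.0000 mol Al2O3.
M(Al2O3) = 2×26.982 + 3×15.999 = 101.961 g/mol.
Mass of Al2O3 per formula unit = 1.0000 × 101.961 = 101.961 g.
Al2O3 wt% = 101.961 / 495.647 × 100 = 20.57%.

20.57 wt%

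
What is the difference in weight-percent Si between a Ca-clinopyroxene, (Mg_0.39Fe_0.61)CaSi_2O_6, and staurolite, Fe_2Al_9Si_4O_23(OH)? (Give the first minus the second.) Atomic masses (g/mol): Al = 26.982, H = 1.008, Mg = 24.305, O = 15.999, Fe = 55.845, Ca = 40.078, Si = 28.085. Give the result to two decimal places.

M((Mg_0.39Fe_0.61)CaSi_2O_6) = 235.786 g/mol, so wt% Si = 56.170/235.786 × 100 = 23.82%.
M(Fe_2Al_9Si_4O_23(OH)) = 851.852 g/mol, so wt% Si = 112.340/851.852 × 100 = 13.19%.
23.82 − 13.19 = 10.63 pp.

10.63 percentage points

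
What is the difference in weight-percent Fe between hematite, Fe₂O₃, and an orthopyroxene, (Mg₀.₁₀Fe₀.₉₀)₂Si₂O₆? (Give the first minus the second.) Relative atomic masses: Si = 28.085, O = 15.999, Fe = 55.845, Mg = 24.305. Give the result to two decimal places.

M(Fe₂O₃) = 159.687 g/mol, so wt% Fe = 111.690/159.687 × 100 = 69.94%.
M((Mg₀.₁₀Fe₀.₉₀)₂Si₂O₆) = 257.546 g/mol, so wt% Fe = 100.521/257.546 × 100 = 39.03%.
69.94 − 39.03 = 30.91 pp.

30.91 percentage points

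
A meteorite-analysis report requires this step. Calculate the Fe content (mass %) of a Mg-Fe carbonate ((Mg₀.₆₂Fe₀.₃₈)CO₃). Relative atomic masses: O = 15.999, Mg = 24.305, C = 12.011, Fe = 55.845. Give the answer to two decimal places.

M((Mg₀.₆₂Fe₀.₃₈)CO₃) = 96.298 g/mol.
Fe contributes 0.38 × 55.845 = 21.221 g per mole.
21.221/96.298 = 0.2204 → 22.04%.

22.04 mass %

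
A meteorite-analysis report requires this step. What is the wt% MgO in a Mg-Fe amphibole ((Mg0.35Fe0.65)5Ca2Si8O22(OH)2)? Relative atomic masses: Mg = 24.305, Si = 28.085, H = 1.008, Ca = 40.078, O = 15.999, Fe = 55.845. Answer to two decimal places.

7.71 wt%

Molar mass of (Mg0.35Fe0.65)5Ca2Si8O22(OH)2 = 1.75*24.305 + 3.25*55.845 + 2*40.078 + 8*28.085 + 24*15.999 + 2*1.008 = 914.858 g/mol.
Each formula unit contains 1.75 Mg, equivalent to 1.75/1 = 1.7500 mol MgO.
M(MgO) = 1×24.305 + 1×15.999 = 40.304 g/mol.
Mass of MgO per formula unit = 1.7500 × 40.304 = 70.532 g.
MgO wt% = 70.532 / 914.858 × 100 = 7.71%.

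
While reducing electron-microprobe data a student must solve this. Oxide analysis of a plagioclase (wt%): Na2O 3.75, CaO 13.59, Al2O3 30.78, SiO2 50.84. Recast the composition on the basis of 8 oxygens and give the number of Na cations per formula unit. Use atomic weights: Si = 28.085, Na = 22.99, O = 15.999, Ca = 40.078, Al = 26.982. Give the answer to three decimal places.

Na2O: 3.75/61.979 = 0.06050 mol → 0.12100 mol Na, 0.06050 mol O.
CaO: 13.59/56.077 = 0.24235 mol → 0.24235 mol Ca, 0.24235 mol O.
Al2O3: 30.78/101.961 = 0.30188 mol → 0.60376 mol Al, 0.90564 mol O.
SiO2: 50.84/60.083 = 0.84616 mol → 0.84616 mol Si, 1.69232 mol O.
Total oxygen = 2.90081 mol. Normalization factor = 8/2.90081 = 2.75785.
Na per 8 O = 0.12100 × 2.75785 = 0.334.

0.334 Na apfu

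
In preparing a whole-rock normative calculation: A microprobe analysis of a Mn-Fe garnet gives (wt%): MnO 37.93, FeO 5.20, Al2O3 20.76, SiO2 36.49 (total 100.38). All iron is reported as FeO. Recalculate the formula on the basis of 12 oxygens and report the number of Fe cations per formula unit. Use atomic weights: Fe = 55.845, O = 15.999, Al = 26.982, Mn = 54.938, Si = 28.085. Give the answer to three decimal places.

MnO (M=70.937): mol = 0.53470; Mn = 0.53470, O = 0.53470.
FeO (M=71.844): mol = 0.07238; Fe = 0.07238, O = 0.07238.
Al2O3 (M=101.961): mol = 0.20361; Al = 0.40722, O = 0.61083.
SiO2 (M=60.083): mol = 0.60733; Si = 0.60733, O = 1.21466.
ΣO = 2.43257; factor = 12/ΣO = 4.93305.
Fe apfu = 0.07238 × 4.93305 = 0.357.

0.357 Fe apfu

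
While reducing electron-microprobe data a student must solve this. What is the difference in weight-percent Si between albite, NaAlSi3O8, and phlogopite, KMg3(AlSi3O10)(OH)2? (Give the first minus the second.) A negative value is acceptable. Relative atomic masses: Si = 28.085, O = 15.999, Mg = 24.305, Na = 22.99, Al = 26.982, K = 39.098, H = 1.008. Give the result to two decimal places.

11.94 percentage points

First mineral: 84.255 g Si in 262.219 g formula = 32.13 wt% Si.
Second mineral: 84.255 g Si in 417.254 g formula = 20.19 wt% Si.
32.13% − 20.19% gives a difference of 11.94 percentage points.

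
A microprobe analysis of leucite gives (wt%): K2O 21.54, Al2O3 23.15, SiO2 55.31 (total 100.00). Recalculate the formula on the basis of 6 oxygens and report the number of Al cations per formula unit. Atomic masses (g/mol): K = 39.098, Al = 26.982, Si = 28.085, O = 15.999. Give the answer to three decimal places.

0.990 Al apfu

K2O: 21.54/94.195 = 0.22867 mol → 0.45734 mol K, 0.22867 mol O.
Al2O3: 23.15/101.961 = 0.22705 mol → 0.45410 mol Al, 0.68115 mol O.
SiO2: 55.31/60.083 = 0.92056 mol → 0.92056 mol Si, 1.84112 mol O.
Total oxygen = 2.75094 mol. Normalization factor = 6/2.75094 = 2.18107.
Al per 6 O = 0.45410 × 2.18107 = 0.990.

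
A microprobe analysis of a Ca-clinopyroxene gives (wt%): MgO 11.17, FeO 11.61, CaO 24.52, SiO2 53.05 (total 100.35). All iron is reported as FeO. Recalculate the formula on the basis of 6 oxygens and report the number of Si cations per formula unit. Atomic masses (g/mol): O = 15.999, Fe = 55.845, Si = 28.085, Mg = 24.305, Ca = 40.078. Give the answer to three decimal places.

MgO: 11.17/40.304 = 0.27714 mol → 0.27714 mol Mg, 0.27714 mol O.
FeO: 11.61/71.844 = 0.16160 mol → 0.16160 mol Fe, 0.16160 mol O.
CaO: 24.52/56.077 = 0.43726 mol → 0.43726 mol Ca, 0.43726 mol O.
SiO2: 53.05/60.083 = 0.88295 mol → 0.88295 mol Si, 1.76590 mol O.
Total oxygen = 2.64190 mol. Normalization factor = 6/2.64190 = 2.27109.
Si per 6 O = 0.88295 × 2.27109 = 2.005.

2.005 Si apfu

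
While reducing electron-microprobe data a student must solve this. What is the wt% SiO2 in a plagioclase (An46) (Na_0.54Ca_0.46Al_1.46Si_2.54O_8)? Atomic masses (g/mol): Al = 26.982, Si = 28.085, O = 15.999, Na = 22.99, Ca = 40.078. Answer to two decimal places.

56.61 wt%

M(Na_0.54Ca_0.46Al_1.46Si_2.54O_8) = 269.572 g/mol; M(SiO2) = 60.083 g/mol.
Moles SiO2 per formula unit = 2.54 Si ÷ 1 = 2.5400.
SiO2 fraction = (2.5400 × 60.083) / 269.572 = 152.611/269.572 = 0.5661.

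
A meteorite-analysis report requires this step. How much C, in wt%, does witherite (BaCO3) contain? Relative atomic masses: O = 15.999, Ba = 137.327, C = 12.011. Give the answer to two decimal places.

M(BaCO3) = 197.335 g/mol.
C contributes 1 × 12.011 = 12.011 g per mole.
12.011/197.335 = 0.0609 → 6.09%.

6.09 wt%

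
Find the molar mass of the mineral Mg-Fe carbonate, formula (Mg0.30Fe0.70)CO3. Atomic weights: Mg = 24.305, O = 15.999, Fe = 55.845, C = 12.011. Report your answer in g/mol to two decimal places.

Mg: 0.30 × 24.305 = 7.2915
Fe: 0.70 × 55.845 = 39.0915
C: 1 × 12.011 = 12.0110
O: 3 × 15.999 = 47.9970
Summing the contributions gives the formula mass.

106.39 g/mol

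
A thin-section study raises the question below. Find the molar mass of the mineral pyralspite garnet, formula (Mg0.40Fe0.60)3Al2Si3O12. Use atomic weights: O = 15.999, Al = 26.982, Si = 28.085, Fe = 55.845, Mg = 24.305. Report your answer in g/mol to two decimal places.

The formula mass is the sum 1.20(24.305) + 1.80(55.845) + 2(26.982) + 3(28.085) + 12(15.999).

459.89 g/mol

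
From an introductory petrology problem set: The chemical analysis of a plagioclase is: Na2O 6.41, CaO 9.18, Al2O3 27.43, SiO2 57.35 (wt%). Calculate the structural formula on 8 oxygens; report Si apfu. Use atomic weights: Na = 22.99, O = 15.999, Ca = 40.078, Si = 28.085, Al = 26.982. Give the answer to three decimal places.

Na2O (M=61.979): mol = 0.10342; Na = 0.20684, O = 0.10342.
CaO (M=56.077): mol = 0.16370; Ca = 0.16370, O = 0.16370.
Al2O3 (M=101.961): mol = 0.26902; Al = 0.53804, O = 0.80706.
SiO2 (M=60.083): mol = 0.95451; Si = 0.95451, O = 1.90902.
ΣO = 2.98320; factor = 8/ΣO = 2.68168.
Si apfu = 0.95451 × 2.68168 = 2.560.

2.560 Si apfu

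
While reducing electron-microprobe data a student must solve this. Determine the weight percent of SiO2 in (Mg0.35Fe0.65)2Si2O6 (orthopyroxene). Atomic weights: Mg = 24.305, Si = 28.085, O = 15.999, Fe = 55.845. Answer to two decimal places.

Formula mass = 241.776 g/mol.
2 Si → 2.0000 mol SiO2 per formula unit; M(SiO2) = 60.083, so SiO2 mass = 120.166 g.
120.166/241.776 × 100 = 49.70 wt%.

49.70 wt%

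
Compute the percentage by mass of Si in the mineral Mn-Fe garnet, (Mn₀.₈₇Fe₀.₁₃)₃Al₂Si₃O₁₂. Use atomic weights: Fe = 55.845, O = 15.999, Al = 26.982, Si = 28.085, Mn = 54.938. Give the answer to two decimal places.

17.01 wt%

Molar mass of (Mn₀.₈₇Fe₀.₁₃)₃Al₂Si₃O₁₂: 2.61×54.938 + 0.39×55.845 + 2×26.982 + 3×28.085 + 12×15.999 = 495.375 g/mol.
Mass of Si per formula unit: 3 × 28.085 = 84.255 g.
Weight fraction Si = 84.255 / 495.375 = 0.1701.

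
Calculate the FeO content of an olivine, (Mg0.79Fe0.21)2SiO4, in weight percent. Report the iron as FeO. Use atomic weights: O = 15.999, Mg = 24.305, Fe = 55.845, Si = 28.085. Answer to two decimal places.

19.60 wt%

Formula mass = 153.938 g/mol.
0.42 Fe → 0.4200 mol FeO per formula unit; M(FeO) = 71.844, so FeO mass = 30.174 g.
30.174/153.938 × 100 = 19.60 wt%.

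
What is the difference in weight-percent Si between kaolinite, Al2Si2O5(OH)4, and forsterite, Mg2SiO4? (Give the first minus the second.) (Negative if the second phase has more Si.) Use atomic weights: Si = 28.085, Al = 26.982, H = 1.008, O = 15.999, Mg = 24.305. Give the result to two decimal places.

First mineral: 56.170 g Si in 258.157 g formula = 21.76 wt% Si.
Second mineral: 28.085 g Si in 140.691 g formula = 19.96 wt% Si.
21.76% − 19.96% gives a difference of 1.80 percentage points.

1.80 percentage points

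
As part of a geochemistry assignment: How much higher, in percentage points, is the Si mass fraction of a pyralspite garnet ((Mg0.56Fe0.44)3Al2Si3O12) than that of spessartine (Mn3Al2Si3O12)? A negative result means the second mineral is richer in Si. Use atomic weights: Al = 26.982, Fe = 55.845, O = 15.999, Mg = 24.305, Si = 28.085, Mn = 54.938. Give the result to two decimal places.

Si in (Mg0.56Fe0.44)3Al2Si3O12: molar mass 444.755 g/mol; 3×28.085 = 84.255 g → 18.94 wt%.
Si in Mn3Al2Si3O12: molar mass 495.021 g/mol; 3×28.085 = 84.255 g → 17.02 wt%.
Difference = 18.94 − 17.02 = 1.92 percentage points.

1.92 percentage points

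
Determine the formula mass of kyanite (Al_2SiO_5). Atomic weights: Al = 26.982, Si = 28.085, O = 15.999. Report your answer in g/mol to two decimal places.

The formula mass is the sum 2(26.982) + 1(28.085) + 5(15.999).

162.04 g/mol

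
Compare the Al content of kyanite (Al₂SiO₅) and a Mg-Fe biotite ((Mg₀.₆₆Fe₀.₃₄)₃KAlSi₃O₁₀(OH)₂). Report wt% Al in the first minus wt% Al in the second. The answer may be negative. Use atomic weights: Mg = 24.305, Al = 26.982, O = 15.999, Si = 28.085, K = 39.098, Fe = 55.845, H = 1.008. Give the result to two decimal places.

27.30 percentage points

M(Al₂SiO₅) = 162.044 g/mol, so wt% Al = 53.964/162.044 × 100 = 33.30%.
M((Mg₀.₆₆Fe₀.₃₄)₃KAlSi₃O₁₀(OH)₂) = 449.425 g/mol, so wt% Al = 26.982/449.425 × 100 = 6.00%.
33.30 − 6.00 = 27.30 pp.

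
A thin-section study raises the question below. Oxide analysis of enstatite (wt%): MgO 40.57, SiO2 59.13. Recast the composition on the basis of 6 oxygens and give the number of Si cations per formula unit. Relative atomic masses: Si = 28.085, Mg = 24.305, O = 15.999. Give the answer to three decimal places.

1.985 Si apfu

MgO: 40.57/40.304 = 1.00660 mol → 1.00660 mol Mg, 1.00660 mol O.
SiO2: 59.13/60.083 = 0.98414 mol → 0.98414 mol Si, 1.96828 mol O.
Total oxygen = 2.97488 mol. Normalization factor = 6/2.97488 = 2.01689.
Si per 6 O = 0.98414 × 2.01689 = 1.985.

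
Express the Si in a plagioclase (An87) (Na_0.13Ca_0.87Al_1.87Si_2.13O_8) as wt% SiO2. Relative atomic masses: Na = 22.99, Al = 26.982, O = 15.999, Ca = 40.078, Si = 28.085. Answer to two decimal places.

Formula mass = 276.126 g/mol.
2.13 Si → 2.1300 mol SiO2 per formula unit; M(SiO2) = 60.083, so SiO2 mass = 127.977 g.
127.977/276.126 × 100 = 46.35 wt%.

46.35 wt%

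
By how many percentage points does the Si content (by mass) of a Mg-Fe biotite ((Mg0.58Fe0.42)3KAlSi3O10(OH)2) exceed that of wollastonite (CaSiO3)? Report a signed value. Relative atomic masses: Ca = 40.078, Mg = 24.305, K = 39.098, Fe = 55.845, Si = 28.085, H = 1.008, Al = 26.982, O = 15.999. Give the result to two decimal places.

Si in (Mg0.58Fe0.42)3KAlSi3O10(OH)2: molar mass 456.994 g/mol; 3×28.085 = 84.255 g → 18.44 wt%.
Si in CaSiO3: molar mass 116.160 g/mol; 1×28.085 = 28.085 g → 24.18 wt%.
Difference = 18.44 − 24.18 = -5.74 percentage points.

-5.74 percentage points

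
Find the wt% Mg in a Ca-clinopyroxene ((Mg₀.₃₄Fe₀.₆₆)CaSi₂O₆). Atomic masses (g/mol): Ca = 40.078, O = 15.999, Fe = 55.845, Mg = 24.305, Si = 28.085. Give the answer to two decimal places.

3.48 wt%

Formula mass = 0.34*24.305 + 0.66*55.845 + 1*40.078 + 2*28.085 + 6*15.999 = 237.363 g/mol, of which 8.264 g is Mg.
So Mg makes up 8.264/237.363 = 0.0348 of the mass, i.e. 3.48%.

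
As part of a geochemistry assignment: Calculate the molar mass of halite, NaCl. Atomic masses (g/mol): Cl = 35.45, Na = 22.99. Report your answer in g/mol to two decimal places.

58.44 g/mol

Na: 1 × 22.99 = 22.9900
Cl: 1 × 35.45 = 35.4500
Summing the contributions gives the formula mass.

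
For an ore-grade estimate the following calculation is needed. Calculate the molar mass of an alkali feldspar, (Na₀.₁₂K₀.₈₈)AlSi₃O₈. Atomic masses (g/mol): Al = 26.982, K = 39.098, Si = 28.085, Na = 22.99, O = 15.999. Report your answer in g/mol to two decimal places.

Na: 0.12 × 22.99 = 2.7588
K: 0.88 × 39.098 = 34.4062
Al: 1 × 26.982 = 26.9820
Si: 3 × 28.085 = 84.2550
O: 8 × 15.999 = 127.9920
Summing the contributions gives the formula mass.

276.39 g/mol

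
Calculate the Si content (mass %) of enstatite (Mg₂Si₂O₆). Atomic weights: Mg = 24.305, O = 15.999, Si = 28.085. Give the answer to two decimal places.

27.98 mass %

Formula mass = 2*24.305 + 2*28.085 + 6*15.999 = 200.774 g/mol, of which 56.170 g is Si.
So Si makes up 56.170/200.774 = 0.2798 of the mass, i.e. 27.98%.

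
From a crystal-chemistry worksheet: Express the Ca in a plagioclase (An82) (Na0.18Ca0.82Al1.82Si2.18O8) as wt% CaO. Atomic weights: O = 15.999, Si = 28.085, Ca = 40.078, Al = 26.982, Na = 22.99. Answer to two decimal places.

16.70 wt%

Molar mass of Na0.18Ca0.82Al1.82Si2.18O8 = 0.18·22.99 + 0.82·40.078 + 1.82·26.982 + 2.18·28.085 + 8·15.999 = 275.327 g/mol.
Each formula unit contains 0.82 Ca, equivalent to 0.82/1 = 0.8200 mol CaO.
M(CaO) = 1×40.078 + 1×15.999 = 56.077 g/mol.
Mass of CaO per formula unit = 0.8200 × 56.077 = 45.983 g.
CaO wt% = 45.983 / 275.327 × 100 = 16.70%.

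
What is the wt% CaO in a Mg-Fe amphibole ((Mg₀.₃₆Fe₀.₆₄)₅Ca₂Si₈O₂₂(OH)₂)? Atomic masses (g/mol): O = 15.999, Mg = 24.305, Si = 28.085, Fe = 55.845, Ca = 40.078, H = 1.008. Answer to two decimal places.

Formula mass = 913.281 g/mol.
2 Ca → 2.0000 mol CaO per formula unit; M(CaO) = 56.077, so CaO mass = 112.154 g.
112.154/913.281 × 100 = 12.28 wt%.

12.28 wt%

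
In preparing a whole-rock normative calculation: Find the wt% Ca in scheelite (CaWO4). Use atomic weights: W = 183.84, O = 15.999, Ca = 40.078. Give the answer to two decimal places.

13.92 wt%

Formula mass = 1*40.078 + 1*183.84 + 4*15.999 = 287.914 g/mol, of which 40.078 g is Ca.
So Ca makes up 40.078/287.914 = 0.1392 of the mass, i.e. 13.92%.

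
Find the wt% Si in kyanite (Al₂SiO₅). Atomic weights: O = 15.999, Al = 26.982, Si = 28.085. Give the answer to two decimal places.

17.33 wt%

M(Al₂SiO₅) = 162.044 g/mol.
Si contributes 1 × 28.085 = 28.085 g per mole.
28.085/162.044 = 0.1733 → 17.33%.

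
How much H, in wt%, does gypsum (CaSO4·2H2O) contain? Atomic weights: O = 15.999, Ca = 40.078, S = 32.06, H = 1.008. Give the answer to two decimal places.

2.34 wt%

M(CaSO4·2H2O) = 172.164 g/mol.
H contributes 4 × 1.008 = 4.032 g per mole.
4.032/172.164 = 0.0234 → 2.34%.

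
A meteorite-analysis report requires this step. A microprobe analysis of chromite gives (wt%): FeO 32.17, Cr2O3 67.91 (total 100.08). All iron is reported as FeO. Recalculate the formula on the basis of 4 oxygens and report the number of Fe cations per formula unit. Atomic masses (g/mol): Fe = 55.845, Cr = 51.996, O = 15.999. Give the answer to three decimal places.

1.002 Fe apfu

FeO (M=71.844): mol = 0.44778; Fe = 0.44778, O = 0.44778.
Cr2O3 (M=151.989): mol = 0.44681; Cr = 0.89362, O = 1.34043.
ΣO = 1.78821; factor = 4/ΣO = 2.23687.
Fe apfu = 0.44778 × 2.23687 = 1.002.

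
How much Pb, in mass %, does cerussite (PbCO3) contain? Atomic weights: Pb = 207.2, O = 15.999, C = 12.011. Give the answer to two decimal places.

M(PbCO3) = 267.208 g/mol.
Pb contributes 1 × 207.2 = 207.200 g per mole.
207.200/267.208 = 0.7754 → 77.54%.

77.54 mass %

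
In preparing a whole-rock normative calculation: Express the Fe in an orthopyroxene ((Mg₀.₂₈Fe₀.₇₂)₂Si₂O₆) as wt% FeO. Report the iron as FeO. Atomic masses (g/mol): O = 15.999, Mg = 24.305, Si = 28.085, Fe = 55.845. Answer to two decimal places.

42.02 wt%

Molar mass of (Mg₀.₂₈Fe₀.₇₂)₂Si₂O₆ = 0.56*24.305 + 1.44*55.845 + 2*28.085 + 6*15.999 = 246.192 g/mol.
Each formula unit contains 1.44 Fe, equivalent to 1.44/1 = 1.4400 mol FeO.
M(FeO) = 1×55.845 + 1×15.999 = 71.844 g/mol.
Mass of FeO per formula unit = 1.4400 × 71.844 = 103.455 g.
FeO wt% = 103.455 / 246.192 × 100 = 42.02%.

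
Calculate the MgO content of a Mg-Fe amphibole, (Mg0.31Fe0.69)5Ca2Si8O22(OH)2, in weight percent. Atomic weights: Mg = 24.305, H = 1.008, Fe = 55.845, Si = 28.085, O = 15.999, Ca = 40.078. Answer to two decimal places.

6.78 wt%

Molar mass of (Mg0.31Fe0.69)5Ca2Si8O22(OH)2 = 1.55*24.305 + 3.45*55.845 + 2*40.078 + 8*28.085 + 24*15.999 + 2*1.008 = 921.166 g/mol.
Each formula unit contains 1.55 Mg, equivalent to 1.55/1 = 1.5500 mol MgO.
M(MgO) = 1×24.305 + 1×15.999 = 40.304 g/mol.
Mass of MgO per formula unit = 1.5500 × 40.304 = 62.471 g.
MgO wt% = 62.471 / 921.166 × 100 = 6.78%.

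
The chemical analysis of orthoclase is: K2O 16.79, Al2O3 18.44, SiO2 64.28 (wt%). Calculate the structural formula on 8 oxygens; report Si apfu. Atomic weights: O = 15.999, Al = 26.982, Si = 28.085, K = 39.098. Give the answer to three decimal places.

K2O: 16.79/94.195 = 0.17825 mol → 0.35650 mol K, 0.17825 mol O.
Al2O3: 18.44/101.961 = 0.18085 mol → 0.36170 mol Al, 0.54255 mol O.
SiO2: 64.28/60.083 = 1.06985 mol → 1.06985 mol Si, 2.13970 mol O.
Total oxygen = 2.86050 mol. Normalization factor = 8/2.86050 = 2.79671.
Si per 8 O = 1.06985 × 2.79671 = 2.992.

2.992 Si apfu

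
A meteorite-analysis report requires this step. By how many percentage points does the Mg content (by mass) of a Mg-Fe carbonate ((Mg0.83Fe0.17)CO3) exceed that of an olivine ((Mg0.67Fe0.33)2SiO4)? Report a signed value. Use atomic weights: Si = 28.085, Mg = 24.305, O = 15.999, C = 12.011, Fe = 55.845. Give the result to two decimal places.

2.33 percentage points

Mg in (Mg0.83Fe0.17)CO3: molar mass 89.675 g/mol; 0.83×24.305 = 20.173 g → 22.50 wt%.
Mg in (Mg0.67Fe0.33)2SiO4: molar mass 161.507 g/mol; 1.34×24.305 = 32.569 g → 20.17 wt%.
Difference = 22.50 − 20.17 = 2.33 percentage points.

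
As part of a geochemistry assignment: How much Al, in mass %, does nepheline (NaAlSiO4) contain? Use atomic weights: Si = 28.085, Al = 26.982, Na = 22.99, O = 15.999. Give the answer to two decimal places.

M(NaAlSiO4) = 142.053 g/mol.
Al contributes 1 × 26.982 = 26.982 g per mole.
26.982/142.053 = 0.1899 → 18.99%.

18.99 mass %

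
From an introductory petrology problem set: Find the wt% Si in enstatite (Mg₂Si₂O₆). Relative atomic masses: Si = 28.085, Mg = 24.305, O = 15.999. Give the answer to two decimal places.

27.98 mass %

Molar mass of Mg₂Si₂O₆: 2*24.305 + 2*28.085 + 6*15.999 = 200.774 g/mol.
Mass of Si per formula unit: 2 × 28.085 = 56.170 g.
Weight fraction Si = 56.170 / 200.774 = 0.2798.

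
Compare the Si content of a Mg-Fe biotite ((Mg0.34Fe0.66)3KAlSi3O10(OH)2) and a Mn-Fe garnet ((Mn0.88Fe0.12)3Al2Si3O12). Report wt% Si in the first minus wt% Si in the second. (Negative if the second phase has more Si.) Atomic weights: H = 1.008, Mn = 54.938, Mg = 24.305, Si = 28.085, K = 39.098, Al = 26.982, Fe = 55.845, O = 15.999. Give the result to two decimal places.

0.55 percentage points

M((Mg0.34Fe0.66)3KAlSi3O10(OH)2) = 479.703 g/mol, so wt% Si = 84.255/479.703 × 100 = 17.56%.
M((Mn0.88Fe0.12)3Al2Si3O12) = 495.348 g/mol, so wt% Si = 84.255/495.348 × 100 = 17.01%.
17.56 − 17.01 = 0.55 pp.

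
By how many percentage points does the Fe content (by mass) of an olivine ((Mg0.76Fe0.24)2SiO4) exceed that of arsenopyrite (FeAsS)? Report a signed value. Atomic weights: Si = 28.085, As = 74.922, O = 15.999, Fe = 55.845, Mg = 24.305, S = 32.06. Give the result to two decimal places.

M((Mg0.76Fe0.24)2SiO4) = 155.830 g/mol, so wt% Fe = 26.806/155.830 × 100 = 17.20%.
M(FeAsS) = 162.827 g/mol, so wt% Fe = 55.845/162.827 × 100 = 34.30%.
17.20 − 34.30 = -17.10 pp.

-17.10 percentage points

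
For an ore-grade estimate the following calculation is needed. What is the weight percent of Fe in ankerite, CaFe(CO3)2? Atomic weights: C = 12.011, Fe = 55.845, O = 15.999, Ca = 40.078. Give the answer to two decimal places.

25.86 weight percent

Molar mass of CaFe(CO3)2: 1×40.078 + 1×55.845 + 2×12.011 + 6×15.999 = 215.939 g/mol.
Mass of Fe per formula unit: 1 × 55.845 = 55.845 g.
Weight fraction Fe = 55.845 / 215.939 = 0.2586.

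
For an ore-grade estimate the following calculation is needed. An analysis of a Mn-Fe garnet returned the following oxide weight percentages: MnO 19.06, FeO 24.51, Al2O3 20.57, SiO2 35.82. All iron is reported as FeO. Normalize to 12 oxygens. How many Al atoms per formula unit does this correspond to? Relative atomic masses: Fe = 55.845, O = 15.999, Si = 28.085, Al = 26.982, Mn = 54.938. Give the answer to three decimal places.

2.011 Al apfu

19.06 wt% MnO ÷ 70.937 g/mol = 0.26869 mol, giving 0.26869 Mn and 0.26869 O.
24.51 wt% FeO ÷ 71.844 g/mol = 0.34116 mol, giving 0.34116 Fe and 0.34116 O.
20.57 wt% Al2O3 ÷ 101.961 g/mol = 0.20174 mol, giving 0.40348 Al and 0.60522 O.
35.82 wt% SiO2 ÷ 60.083 g/mol = 0.59618 mol, giving 0.59618 Si and 1.19236 O.
Oxygen sums to 2.40743; scaling by 12/2.40743 = 4.98457 puts the formula on 12 O.
Al: 0.40348 × 4.98457 = 2.011 atoms per formula unit.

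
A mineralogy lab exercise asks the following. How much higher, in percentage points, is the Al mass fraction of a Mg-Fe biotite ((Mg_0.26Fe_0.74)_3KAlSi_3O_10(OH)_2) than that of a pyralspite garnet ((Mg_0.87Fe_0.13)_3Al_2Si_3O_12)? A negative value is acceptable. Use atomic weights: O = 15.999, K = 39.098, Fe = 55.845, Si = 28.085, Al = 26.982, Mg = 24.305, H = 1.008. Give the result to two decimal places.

-7.45 percentage points

First mineral: 26.982 g Al in 487.273 g formula = 5.54 wt% Al.
Second mineral: 53.964 g Al in 415.423 g formula = 12.99 wt% Al.
5.54% − 12.99% gives a difference of -7.45 percentage points.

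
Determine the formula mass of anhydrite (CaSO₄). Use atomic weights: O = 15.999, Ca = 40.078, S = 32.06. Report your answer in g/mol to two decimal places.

The formula mass is the sum 1×40.078 + 1×32.06 + 4×15.999.

136.13 g/mol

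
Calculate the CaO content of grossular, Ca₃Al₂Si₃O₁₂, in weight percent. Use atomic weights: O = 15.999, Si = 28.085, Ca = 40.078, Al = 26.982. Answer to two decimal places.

M(Ca₃Al₂Si₃O₁₂) = 450.441 g/mol; M(CaO) = 56.077 g/mol.
Moles CaO per formula unit = 3 Ca ÷ 1 = 3.0000.
CaO fraction = (3.0000 × 56.077) / 450.441 = 168.231/450.441 = 0.3735.

37.35 wt%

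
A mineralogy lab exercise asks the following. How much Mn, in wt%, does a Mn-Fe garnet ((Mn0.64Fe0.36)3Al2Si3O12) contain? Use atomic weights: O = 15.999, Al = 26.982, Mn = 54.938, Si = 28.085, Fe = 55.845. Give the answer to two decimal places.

21.27 wt%

Formula mass = 1.92·54.938 + 1.08·55.845 + 2·26.982 + 3·28.085 + 12·15.999 = 496.001 g/mol, of which 105.481 g is Mn.
So Mn makes up 105.481/496.001 = 0.2127 of the mass, i.e. 21.27%.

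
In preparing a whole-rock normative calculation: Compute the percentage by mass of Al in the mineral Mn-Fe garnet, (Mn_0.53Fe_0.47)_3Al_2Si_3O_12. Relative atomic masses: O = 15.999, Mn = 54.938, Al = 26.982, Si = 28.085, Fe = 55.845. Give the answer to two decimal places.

Formula mass = 1.59·54.938 + 1.41·55.845 + 2·26.982 + 3·28.085 + 12·15.999 = 496.300 g/mol, of which 53.964 g is Al.
So Al makes up 53.964/496.300 = 0.1087 of the mass, i.e. 10.87%.

10.87 weight percent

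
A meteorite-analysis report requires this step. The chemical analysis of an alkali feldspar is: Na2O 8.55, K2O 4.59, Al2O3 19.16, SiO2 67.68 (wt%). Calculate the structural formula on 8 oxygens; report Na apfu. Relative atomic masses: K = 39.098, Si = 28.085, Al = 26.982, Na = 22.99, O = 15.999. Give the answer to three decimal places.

0.735 Na apfu

Na2O (M=61.979): mol = 0.13795; Na = 0.27590, O = 0.13795.
K2O (M=94.195): mol = 0.04873; K = 0.09746, O = 0.04873.
Al2O3 (M=101.961): mol = 0.18791; Al = 0.37582, O = 0.56373.
SiO2 (M=60.083): mol = 1.12644; Si = 1.12644, O = 2.25288.
ΣO = 3.00329; factor = 8/ΣO = 2.66375.
Na apfu = 0.27590 × 2.66375 = 0.735.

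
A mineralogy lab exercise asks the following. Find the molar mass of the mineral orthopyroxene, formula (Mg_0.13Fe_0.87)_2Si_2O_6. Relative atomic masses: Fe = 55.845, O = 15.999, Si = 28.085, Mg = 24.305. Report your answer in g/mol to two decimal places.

255.65 g/mol

The formula mass is the sum 0.26(24.305) + 1.74(55.845) + 2(28.085) + 6(15.999).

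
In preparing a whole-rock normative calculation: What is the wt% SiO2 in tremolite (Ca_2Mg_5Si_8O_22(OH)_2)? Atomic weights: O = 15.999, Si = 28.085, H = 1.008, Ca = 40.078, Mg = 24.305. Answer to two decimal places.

Formula mass = 812.353 g/mol.
8 Si → 8.0000 mol SiO2 per formula unit; M(SiO2) = 60.083, so SiO2 mass = 480.664 g.
480.664/812.353 × 100 = 59.17 wt%.

59.17 wt%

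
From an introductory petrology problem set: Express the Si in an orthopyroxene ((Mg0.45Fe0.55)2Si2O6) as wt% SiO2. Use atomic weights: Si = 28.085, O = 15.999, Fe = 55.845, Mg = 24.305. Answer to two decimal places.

51.03 wt%

Formula mass = 235.468 g/mol.
2 Si → 2.0000 mol SiO2 per formula unit; M(SiO2) = 60.083, so SiO2 mass = 120.166 g.
120.166/235.468 × 100 = 51.03 wt%.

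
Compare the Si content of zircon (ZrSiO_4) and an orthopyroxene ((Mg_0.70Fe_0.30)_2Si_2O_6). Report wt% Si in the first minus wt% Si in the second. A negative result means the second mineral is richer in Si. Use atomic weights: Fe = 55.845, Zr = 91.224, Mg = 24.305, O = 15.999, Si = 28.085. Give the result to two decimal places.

Si in ZrSiO_4: molar mass 183.305 g/mol; 1×28.085 = 28.085 g → 15.32 wt%.
Si in (Mg_0.70Fe_0.30)_2Si_2O_6: molar mass 219.698 g/mol; 2×28.085 = 56.170 g → 25.57 wt%.
Difference = 15.32 − 25.57 = -10.25 percentage points.

-10.25 percentage points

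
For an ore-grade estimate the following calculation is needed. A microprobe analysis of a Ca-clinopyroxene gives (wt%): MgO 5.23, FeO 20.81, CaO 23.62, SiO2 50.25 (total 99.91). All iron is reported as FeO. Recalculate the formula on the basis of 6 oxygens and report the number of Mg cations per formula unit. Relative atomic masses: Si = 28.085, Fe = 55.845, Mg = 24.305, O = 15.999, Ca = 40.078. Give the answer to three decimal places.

MgO: 5.23/40.304 = 0.12976 mol → 0.12976 mol Mg, 0.12976 mol O.
FeO: 20.81/71.844 = 0.28966 mol → 0.28966 mol Fe, 0.28966 mol O.
CaO: 23.62/56.077 = 0.42121 mol → 0.42121 mol Ca, 0.42121 mol O.
SiO2: 50.25/60.083 = 0.83634 mol → 0.83634 mol Si, 1.67268 mol O.
Total oxygen = 2.51331 mol. Normalization factor = 6/2.51331 = 2.38729.
Mg per 6 O = 0.12976 × 2.38729 = 0.310.

0.310 Mg apfu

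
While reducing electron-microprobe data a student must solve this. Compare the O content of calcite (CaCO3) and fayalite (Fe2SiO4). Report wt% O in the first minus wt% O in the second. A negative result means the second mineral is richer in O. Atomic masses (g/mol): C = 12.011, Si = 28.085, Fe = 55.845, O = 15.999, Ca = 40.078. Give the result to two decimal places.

M(CaCO3) = 100.086 g/mol, so wt% O = 47.997/100.086 × 100 = 47.96%.
M(Fe2SiO4) = 203.771 g/mol, so wt% O = 63.996/203.771 × 100 = 31.41%.
47.96 − 31.41 = 16.55 pp.

16.55 percentage points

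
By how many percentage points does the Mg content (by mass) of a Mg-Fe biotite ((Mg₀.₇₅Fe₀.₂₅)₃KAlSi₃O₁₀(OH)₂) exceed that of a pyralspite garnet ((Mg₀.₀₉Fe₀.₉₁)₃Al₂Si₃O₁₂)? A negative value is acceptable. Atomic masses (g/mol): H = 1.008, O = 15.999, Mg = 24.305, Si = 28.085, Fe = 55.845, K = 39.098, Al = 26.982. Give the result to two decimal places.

M((Mg₀.₇₅Fe₀.₂₅)₃KAlSi₃O₁₀(OH)₂) = 440.909 g/mol, so wt% Mg = 54.686/440.909 × 100 = 12.40%.
M((Mg₀.₀₉Fe₀.₉₁)₃Al₂Si₃O₁₂) = 489.226 g/mol, so wt% Mg = 6.562/489.226 × 100 = 1.34%.
12.40 − 1.34 = 11.06 pp.

11.06 percentage points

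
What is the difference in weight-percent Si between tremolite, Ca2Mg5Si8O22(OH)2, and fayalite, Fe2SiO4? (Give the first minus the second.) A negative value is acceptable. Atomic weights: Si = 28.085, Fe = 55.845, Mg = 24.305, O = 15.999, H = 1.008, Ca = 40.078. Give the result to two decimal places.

Si in Ca2Mg5Si8O22(OH)2: molar mass 812.353 g/mol; 8×28.085 = 224.680 g → 27.66 wt%.
Si in Fe2SiO4: molar mass 203.771 g/mol; 1×28.085 = 28.085 g → 13.78 wt%.
Difference = 27.66 − 13.78 = 13.88 percentage points.

13.88 percentage points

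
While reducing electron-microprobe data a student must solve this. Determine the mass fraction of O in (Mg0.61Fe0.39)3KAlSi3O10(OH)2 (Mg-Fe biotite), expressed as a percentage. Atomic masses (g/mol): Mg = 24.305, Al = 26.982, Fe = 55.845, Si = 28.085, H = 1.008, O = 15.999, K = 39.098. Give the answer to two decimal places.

42.27 wt%

Formula mass = 1.83·24.305 + 1.17·55.845 + 1·39.098 + 1·26.982 + 3·28.085 + 12·15.999 + 2·1.008 = 454.156 g/mol, of which 191.988 g is O.
So O makes up 191.988/454.156 = 0.4227 of the mass, i.e. 42.27%.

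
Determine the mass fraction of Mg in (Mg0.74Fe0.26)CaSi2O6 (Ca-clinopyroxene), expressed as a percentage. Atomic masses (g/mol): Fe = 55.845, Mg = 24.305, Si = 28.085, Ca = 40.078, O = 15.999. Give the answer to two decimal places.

8.00 weight percent

Formula mass = 0.74×24.305 + 0.26×55.845 + 1×40.078 + 2×28.085 + 6×15.999 = 224.747 g/mol, of which 17.986 g is Mg.
So Mg makes up 17.986/224.747 = 0.0800 of the mass, i.e. 8.00%.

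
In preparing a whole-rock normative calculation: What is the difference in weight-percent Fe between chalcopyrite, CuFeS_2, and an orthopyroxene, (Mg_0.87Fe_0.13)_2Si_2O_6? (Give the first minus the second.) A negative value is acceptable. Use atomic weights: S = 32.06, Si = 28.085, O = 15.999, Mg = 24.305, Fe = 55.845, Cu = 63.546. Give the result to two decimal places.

First mineral: 55.845 g Fe in 183.511 g formula = 30.43 wt% Fe.
Second mineral: 14.520 g Fe in 208.974 g formula = 6.95 wt% Fe.
30.43% − 6.95% gives a difference of 23.48 percentage points.

23.48 percentage points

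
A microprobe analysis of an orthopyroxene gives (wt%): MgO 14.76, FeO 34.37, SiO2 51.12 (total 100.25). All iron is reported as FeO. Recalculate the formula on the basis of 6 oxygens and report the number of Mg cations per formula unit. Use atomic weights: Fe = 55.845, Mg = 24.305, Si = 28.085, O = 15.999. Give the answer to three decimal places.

MgO: 14.76/40.304 = 0.36622 mol → 0.36622 mol Mg, 0.36622 mol O.
FeO: 34.37/71.844 = 0.47840 mol → 0.47840 mol Fe, 0.47840 mol O.
SiO2: 51.12/60.083 = 0.85082 mol → 0.85082 mol Si, 1.70164 mol O.
Total oxygen = 2.54626 mol. Normalization factor = 6/2.54626 = 2.35640.
Mg per 6 O = 0.36622 × 2.35640 = 0.863.

0.863 Mg apfu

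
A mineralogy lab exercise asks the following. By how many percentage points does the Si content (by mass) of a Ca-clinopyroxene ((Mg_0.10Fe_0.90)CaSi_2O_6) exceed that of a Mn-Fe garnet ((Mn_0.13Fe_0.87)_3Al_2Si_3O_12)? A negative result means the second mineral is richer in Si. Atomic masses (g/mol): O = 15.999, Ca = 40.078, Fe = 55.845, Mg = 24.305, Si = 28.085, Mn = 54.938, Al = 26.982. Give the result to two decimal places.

M((Mg_0.10Fe_0.90)CaSi_2O_6) = 244.933 g/mol, so wt% Si = 56.170/244.933 × 100 = 22.93%.
M((Mn_0.13Fe_0.87)_3Al_2Si_3O_12) = 497.388 g/mol, so wt% Si = 84.255/497.388 × 100 = 16.94%.
22.93 − 16.94 = 5.99 pp.

5.99 percentage points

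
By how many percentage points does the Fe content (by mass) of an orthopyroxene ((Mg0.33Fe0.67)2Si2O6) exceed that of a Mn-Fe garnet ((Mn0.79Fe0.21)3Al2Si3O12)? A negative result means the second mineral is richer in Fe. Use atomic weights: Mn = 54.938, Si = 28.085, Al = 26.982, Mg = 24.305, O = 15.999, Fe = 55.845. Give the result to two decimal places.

Fe in (Mg0.33Fe0.67)2Si2O6: molar mass 243.038 g/mol; 1.34×55.845 = 74.832 g → 30.79 wt%.
Fe in (Mn0.79Fe0.21)3Al2Si3O12: molar mass 495.592 g/mol; 0.63×55.845 = 35.182 g → 7.10 wt%.
Difference = 30.79 − 7.10 = 23.69 percentage points.

23.69 percentage points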